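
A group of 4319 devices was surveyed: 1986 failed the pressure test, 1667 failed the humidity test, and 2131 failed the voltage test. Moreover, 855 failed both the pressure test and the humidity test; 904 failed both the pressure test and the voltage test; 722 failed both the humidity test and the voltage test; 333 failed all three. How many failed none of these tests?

683

By inclusion–exclusion:
|union| = 1986 + 1667 + 2131 − 855 − 904 − 722 + 333 = 3636
None: 4319 − 3636 = 683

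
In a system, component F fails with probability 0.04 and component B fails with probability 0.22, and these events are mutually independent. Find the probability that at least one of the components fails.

0.2512

Since the events are independent, P(none) is the product of the individual non-occurrence probabilities.
P(none) = (1 − 0.04) × (1 − 0.22) = 0.96 × 0.78 = 0.7488
P(at least one) = 1 − 0.7488 = 0.2512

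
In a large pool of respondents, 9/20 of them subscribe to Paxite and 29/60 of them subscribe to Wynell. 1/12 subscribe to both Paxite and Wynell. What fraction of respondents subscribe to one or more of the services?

17/20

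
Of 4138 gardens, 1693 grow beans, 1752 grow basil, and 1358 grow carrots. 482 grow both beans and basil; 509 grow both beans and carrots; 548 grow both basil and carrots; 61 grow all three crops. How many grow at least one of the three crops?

By inclusion-exclusion,
N(≥1) = 1693 + 1752 + 1358 − 482 − 509 − 548 + 61 = 3325

3325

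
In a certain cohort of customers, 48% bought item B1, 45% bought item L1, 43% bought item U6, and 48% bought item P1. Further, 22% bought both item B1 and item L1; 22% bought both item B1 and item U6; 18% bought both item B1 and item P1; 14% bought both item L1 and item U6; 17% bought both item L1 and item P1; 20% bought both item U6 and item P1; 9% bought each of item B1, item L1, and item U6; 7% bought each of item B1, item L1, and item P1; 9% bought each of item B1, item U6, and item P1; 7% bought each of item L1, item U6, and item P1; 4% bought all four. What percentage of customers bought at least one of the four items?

Inclusion–exclusion gives
P(≥1) = 48 + 45 + 43 + 48 − 22 − 22 − 18 − 14 − 17 − 20 + 9 + 7 + 9 + 7 − 4 = 99%

99%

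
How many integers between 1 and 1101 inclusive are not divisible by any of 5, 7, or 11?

By inclusion-exclusion,
floor(1101/5) + floor(1101/7) + floor(1101/11) − floor(1101/35) − floor(1101/55) − floor(1101/77) + floor(1101/385) = 220 + 157 + 100 − 31 − 20 − 14 + 2 = 414
1101 − 414 = 687

687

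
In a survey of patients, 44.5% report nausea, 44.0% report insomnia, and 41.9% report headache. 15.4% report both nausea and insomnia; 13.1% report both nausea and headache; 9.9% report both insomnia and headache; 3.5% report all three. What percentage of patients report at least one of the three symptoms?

P(≥1) = 44.5 + 44.0 + 41.9 − 15.4 − 13.1 − 9.9 + 3.5 = 95.5%

95.5%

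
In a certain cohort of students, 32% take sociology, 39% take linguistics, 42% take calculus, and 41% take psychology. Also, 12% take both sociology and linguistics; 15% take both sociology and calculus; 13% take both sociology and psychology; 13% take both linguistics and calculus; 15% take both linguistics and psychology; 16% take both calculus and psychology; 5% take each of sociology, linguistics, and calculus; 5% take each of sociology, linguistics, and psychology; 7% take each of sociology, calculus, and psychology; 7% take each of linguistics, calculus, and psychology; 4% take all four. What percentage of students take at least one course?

P(union) = 32 + 39 + 42 + 41 − 12 − 15 − 13 − 13 − 15 − 16 + 5 + 5 + 7 + 7 − 4 = 90%

90%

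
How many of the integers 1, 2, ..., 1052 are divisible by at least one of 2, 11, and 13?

floor(1052/2) + floor(1052/11) + floor(1052/13) − floor(1052/22) − floor(1052/26) − floor(1052/143) + floor(1052/286) = 526 + 95 + 80 − 47 − 40 − 7 + 3 = 610

610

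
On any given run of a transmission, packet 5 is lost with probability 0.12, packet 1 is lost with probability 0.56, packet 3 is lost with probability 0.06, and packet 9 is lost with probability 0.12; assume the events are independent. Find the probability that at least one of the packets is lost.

0.67970816

P(none) = (1 − 0.12) × (1 − 0.56) × (1 − 0.06) × (1 − 0.12) = 0.88 × 0.44 × 0.94 × 0.88 = 0.32029184
P(at least one) = 1 − 0.32029184 = 0.67970816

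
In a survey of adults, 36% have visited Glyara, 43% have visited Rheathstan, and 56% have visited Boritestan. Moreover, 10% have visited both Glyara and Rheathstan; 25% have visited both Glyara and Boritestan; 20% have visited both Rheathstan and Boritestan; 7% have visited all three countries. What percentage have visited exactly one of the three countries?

P(exactly one) = 36 + 43 + 56 − 2·10 − 2·25 − 2·20 + 3·7 = 46%

46%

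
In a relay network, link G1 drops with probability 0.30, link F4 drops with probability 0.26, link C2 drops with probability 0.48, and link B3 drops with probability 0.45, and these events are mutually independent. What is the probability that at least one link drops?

Since the events are independent, P(none) is the product of the individual non-occurrence probabilities.
P(none) = (1 − 0.30) × (1 − 0.26) × (1 − 0.48) × (1 − 0.45) = 0.70 × 0.74 × 0.52 × 0.55 = 0.148148
P(at least one) = 1 − 0.148148 = 0.851852

0.851852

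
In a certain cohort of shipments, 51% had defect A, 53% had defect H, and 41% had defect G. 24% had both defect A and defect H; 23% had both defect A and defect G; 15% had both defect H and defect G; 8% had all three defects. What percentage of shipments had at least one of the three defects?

By inclusion–exclusion:
P(at least one) = 51 + 53 + 41 − 24 − 23 − 15 + 8 = 91%

91%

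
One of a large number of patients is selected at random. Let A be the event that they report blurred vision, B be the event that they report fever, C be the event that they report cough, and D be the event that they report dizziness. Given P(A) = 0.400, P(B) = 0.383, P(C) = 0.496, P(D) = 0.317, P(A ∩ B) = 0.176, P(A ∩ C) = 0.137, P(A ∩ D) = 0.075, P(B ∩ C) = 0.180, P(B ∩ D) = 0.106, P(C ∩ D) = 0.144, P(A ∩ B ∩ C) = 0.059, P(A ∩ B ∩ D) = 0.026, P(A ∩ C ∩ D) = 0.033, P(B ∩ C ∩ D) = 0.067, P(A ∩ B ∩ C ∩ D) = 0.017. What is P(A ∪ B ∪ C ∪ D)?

0.946

P(A ∪ B ∪ C ∪ D) = 0.400 + 0.383 + 0.496 + 0.317 − 0.176 − 0.137 − 0.075 − 0.180 − 0.106 − 0.144 + 0.059 + 0.026 + 0.033 + 0.067 − 0.017 = 0.946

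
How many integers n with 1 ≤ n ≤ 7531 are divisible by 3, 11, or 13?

floor(7531/3) + floor(7531/11) + floor(7531/13) − floor(7531/33) − floor(7531/39) − floor(7531/143) + floor(7531/429) = 2510 + 684 + 579 − 228 − 193 − 52 + 17 = 3317

3317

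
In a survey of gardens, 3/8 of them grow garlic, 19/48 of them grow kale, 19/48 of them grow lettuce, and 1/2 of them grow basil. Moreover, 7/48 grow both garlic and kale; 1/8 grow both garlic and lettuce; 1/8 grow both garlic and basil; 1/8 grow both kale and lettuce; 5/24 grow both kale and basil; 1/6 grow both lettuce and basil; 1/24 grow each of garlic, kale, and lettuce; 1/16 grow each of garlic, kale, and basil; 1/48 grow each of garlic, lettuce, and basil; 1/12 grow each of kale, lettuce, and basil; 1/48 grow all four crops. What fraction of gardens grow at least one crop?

P(union) = 3/8 + 19/48 + 19/48 + 1/2 − 7/48 − 1/8 − 1/8 − 1/8 − 5/24 − 1/6 + 1/24 + 1/16 + 1/48 + 1/12 − 1/48 = 23/24

23/24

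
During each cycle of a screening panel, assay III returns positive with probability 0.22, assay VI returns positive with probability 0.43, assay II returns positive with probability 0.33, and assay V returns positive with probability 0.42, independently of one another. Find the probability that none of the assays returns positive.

P(none) = (1 − 0.22) × (1 − 0.43) × (1 − 0.33) × (1 − 0.42) = 0.78 × 0.57 × 0.67 × 0.58 = 0.17277156

0.17277156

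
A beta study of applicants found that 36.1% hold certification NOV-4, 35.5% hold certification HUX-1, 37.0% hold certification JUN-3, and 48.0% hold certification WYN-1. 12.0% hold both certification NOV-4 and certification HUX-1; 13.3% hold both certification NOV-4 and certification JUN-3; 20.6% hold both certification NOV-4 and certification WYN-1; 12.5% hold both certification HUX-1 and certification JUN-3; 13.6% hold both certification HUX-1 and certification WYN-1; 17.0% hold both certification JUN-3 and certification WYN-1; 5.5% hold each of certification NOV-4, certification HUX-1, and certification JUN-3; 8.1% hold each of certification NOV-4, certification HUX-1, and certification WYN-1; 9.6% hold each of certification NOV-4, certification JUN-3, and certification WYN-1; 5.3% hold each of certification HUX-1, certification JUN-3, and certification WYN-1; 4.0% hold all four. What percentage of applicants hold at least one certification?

92.1%

Apply inclusion-exclusion:
P(≥1) = 36.1 + 35.5 + 37.0 + 48.0 − 12.0 − 13.3 − 20.6 − 12.5 − 13.6 − 17.0 + 5.5 + 8.1 + 9.6 + 5.3 − 4.0 = 92.1%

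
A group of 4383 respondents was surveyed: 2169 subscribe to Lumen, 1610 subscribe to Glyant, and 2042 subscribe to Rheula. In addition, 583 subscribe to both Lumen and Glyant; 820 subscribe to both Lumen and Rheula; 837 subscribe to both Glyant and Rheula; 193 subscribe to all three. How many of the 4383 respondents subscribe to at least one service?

|at least one| = 2169 + 1610 + 2042 − 583 − 820 − 837 + 193 = 3774

3774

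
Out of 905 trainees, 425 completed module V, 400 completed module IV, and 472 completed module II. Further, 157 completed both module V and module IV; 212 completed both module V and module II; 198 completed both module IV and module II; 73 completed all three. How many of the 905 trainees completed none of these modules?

N(≥1) = 425 + 400 + 472 − 157 − 212 − 198 + 73 = 803
None: 905 − 803 = 102

102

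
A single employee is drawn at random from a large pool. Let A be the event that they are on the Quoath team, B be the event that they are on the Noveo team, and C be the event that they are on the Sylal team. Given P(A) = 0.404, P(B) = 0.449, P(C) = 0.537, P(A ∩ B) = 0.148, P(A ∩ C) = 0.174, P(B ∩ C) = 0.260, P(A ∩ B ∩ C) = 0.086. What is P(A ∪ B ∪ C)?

By inclusion-exclusion,
P(A ∪ B ∪ C) = 0.404 + 0.449 + 0.537 − 0.148 − 0.174 − 0.260 + 0.086 = 0.894

0.894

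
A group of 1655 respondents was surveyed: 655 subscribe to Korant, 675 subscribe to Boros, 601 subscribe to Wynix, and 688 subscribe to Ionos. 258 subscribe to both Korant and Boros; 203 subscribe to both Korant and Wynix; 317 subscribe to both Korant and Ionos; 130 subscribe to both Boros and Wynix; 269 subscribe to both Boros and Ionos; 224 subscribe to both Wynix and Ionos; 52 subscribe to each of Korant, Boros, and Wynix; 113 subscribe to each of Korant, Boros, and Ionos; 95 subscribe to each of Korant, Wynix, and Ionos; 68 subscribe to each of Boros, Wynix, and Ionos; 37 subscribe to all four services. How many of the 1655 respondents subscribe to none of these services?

N(≥1) = 655 + 675 + 601 + 688 − 258 − 203 − 317 − 130 − 269 − 224 + 52 + 113 + 95 + 68 − 37 = 1509
None: 1655 − 1509 = 146

146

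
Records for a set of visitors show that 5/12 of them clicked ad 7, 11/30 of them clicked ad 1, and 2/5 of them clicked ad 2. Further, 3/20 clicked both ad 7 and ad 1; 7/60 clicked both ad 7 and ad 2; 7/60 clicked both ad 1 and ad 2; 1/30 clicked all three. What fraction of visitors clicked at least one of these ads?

5/6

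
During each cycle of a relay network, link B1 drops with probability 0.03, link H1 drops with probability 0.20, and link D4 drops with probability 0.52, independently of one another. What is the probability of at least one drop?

0.62752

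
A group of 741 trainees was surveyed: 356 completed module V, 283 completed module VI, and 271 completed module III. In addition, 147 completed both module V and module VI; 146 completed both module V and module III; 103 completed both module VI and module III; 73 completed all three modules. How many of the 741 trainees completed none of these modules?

154

|at least one| = 356 + 283 + 271 − 147 − 146 − 103 + 73 = 587
None: 741 − 587 = 154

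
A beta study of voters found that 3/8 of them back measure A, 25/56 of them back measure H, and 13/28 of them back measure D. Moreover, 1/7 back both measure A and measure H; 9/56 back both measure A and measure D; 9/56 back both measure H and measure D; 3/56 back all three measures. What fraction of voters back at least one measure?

P(at least one) = 3/8 + 25/56 + 13/28 − 1/7 − 9/56 − 9/56 + 3/56 = 7/8

7/8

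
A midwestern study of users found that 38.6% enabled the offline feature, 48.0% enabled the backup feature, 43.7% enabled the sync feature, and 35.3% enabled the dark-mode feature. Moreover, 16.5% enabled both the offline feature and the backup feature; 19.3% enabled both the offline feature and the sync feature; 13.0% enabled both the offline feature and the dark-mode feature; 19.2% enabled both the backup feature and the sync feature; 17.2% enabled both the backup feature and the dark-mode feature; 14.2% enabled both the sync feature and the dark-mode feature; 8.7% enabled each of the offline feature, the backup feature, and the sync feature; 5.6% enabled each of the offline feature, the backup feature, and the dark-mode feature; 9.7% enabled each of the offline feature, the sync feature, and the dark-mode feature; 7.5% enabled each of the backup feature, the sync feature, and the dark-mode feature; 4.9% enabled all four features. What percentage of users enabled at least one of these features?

92.8%

By inclusion-exclusion,
P(at least one) = 38.6 + 48.0 + 43.7 + 35.3 − 16.5 − 19.3 − 13.0 − 19.2 − 17.2 − 14.2 + 8.7 + 5.6 + 9.7 + 7.5 − 4.9 = 92.8%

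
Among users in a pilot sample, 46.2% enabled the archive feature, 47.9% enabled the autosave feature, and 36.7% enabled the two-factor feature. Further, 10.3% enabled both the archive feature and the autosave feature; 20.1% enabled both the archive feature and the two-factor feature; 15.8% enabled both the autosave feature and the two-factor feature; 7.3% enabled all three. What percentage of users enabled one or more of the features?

91.9%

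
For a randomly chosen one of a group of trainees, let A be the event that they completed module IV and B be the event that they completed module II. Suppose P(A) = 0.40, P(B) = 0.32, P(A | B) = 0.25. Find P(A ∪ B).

0.64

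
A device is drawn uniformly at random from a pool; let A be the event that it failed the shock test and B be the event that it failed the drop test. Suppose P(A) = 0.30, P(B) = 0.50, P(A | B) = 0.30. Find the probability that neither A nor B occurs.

0.35

P(A ∩ B) = P(B)·P(A|B) = 0.50 × 0.30 = 0.15
Inclusion–exclusion gives
P(A ∪ B) = 0.30 + 0.50 − 0.15 = 0.65
P(none) = 1 − 0.65 = 0.35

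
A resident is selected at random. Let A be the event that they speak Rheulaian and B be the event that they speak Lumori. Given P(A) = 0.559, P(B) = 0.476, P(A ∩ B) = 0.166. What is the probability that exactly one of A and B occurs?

0.703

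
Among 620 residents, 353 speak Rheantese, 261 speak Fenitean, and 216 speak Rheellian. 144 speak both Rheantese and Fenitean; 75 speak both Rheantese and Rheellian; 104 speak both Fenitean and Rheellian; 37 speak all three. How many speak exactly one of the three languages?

295

By inclusion–exclusion (exactly-one form):
N(exactly one) = 353 + 261 + 216 − 2·144 − 2·75 − 2·104 + 3·37 = 295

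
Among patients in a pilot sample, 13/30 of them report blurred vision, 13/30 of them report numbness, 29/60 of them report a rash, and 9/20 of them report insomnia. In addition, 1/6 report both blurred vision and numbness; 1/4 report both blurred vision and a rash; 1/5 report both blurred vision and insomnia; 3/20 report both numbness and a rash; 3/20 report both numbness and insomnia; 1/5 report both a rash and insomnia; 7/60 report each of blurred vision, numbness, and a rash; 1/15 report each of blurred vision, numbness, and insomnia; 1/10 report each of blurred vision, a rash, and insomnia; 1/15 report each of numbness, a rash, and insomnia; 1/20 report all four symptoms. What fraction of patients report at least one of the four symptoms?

59/60

P(at least one) = 13/30 + 13/30 + 29/60 + 9/20 − 1/6 − 1/4 − 1/5 − 3/20 − 3/20 − 1/5 + 7/60 + 1/15 + 1/10 + 1/15 − 1/20 = 59/60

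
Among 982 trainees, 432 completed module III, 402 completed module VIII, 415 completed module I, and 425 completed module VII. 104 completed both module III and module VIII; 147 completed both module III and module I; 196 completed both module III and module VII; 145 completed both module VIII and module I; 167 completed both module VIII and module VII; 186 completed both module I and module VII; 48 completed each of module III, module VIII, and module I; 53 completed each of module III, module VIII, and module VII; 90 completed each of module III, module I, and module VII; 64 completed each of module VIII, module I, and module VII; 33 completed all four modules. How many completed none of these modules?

Apply inclusion-exclusion:
|at least one| = 432 + 402 + 415 + 425 − 104 − 147 − 196 − 145 − 167 − 186 + 48 + 53 + 90 + 64 − 33 = 951
None: 982 − 951 = 31

31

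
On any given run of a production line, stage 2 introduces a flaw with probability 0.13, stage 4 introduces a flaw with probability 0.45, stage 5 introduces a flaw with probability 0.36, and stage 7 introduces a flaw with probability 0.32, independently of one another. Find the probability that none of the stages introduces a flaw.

0.2082432

Independence gives P(none) = ∏(1 − pᵢ).
P(none) = (1 − 0.13) × (1 − 0.45) × (1 − 0.36) × (1 − 0.32) = 0.87 × 0.55 × 0.64 × 0.68 = 0.2082432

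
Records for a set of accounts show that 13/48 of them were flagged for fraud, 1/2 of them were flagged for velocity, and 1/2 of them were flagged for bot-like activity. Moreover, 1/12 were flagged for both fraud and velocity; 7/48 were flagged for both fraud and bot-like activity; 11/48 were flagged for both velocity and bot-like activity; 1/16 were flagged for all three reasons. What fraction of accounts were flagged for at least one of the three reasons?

Apply inclusion-exclusion:
P(≥1) = 13/48 + 1/2 + 1/2 − 1/12 − 7/48 − 11/48 + 1/16 = 7/8

7/8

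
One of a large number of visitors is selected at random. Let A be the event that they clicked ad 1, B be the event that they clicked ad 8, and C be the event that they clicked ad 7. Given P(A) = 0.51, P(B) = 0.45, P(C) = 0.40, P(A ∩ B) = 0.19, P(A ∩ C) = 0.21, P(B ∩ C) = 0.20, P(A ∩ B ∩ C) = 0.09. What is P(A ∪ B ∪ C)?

0.85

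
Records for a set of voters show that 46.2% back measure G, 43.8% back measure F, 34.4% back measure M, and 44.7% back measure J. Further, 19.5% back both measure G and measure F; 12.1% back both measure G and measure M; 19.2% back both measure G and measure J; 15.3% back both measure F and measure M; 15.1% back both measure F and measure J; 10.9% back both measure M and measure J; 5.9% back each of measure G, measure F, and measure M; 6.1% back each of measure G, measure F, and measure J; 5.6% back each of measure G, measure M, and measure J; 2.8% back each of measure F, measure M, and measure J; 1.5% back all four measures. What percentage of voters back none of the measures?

P(≥1) = 46.2 + 43.8 + 34.4 + 44.7 − 19.5 − 12.1 − 19.2 − 15.3 − 15.1 − 10.9 + 5.9 + 6.1 + 5.6 + 2.8 − 1.5 = 95.9%
P(none) = 100% − 95.9% = 4.1%

4.1%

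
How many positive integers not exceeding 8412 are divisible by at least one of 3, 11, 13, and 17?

3983

By inclusion-exclusion,
floor(8412/3) + floor(8412/11) + floor(8412/13) + floor(8412/17) − floor(8412/33) − floor(8412/39) − floor(8412/51) − floor(8412/143) − floor(8412/187) − floor(8412/221) + floor(8412/429) + floor(8412/561) + floor(8412/663) + floor(8412/2431) − floor(8412/7293) = 2804 + 764 + 647 + 494 − 254 − 215 − 164 − 58 − 44 − 38 + 19 + 14 + 12 + 3 − 1 = 3983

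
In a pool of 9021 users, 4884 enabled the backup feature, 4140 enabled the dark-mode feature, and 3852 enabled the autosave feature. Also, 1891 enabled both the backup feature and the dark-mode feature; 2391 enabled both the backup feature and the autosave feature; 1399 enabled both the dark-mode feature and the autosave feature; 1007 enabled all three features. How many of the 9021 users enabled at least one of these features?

8202

N(≥1) = 4884 + 4140 + 3852 − 1891 − 2391 − 1399 + 1007 = 8202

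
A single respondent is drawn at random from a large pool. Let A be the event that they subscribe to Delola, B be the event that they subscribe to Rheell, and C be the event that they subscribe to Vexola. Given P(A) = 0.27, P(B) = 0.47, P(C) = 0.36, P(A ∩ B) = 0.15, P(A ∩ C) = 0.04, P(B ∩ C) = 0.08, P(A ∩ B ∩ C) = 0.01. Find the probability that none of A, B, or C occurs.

0.16

P(A ∪ B ∪ C) = 0.27 + 0.47 + 0.36 − 0.15 − 0.04 − 0.08 + 0.01 = 0.84
P(none) = 1 − 0.84 = 0.16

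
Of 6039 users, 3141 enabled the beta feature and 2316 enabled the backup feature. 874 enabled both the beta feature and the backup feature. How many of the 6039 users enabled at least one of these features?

4583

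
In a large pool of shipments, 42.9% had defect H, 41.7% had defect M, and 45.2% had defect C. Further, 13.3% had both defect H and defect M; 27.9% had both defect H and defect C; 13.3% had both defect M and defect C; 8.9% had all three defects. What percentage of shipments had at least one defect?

84.2%

Inclusion–exclusion gives
P(≥1) = 42.9 + 41.7 + 45.2 − 13.3 − 27.9 − 13.3 + 8.9 = 84.2%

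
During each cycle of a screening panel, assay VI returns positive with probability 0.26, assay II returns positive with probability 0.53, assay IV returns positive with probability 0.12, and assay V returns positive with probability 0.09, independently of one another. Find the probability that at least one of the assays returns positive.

P(none) = (1 − 0.26) × (1 − 0.53) × (1 − 0.12) × (1 − 0.09) = 0.74 × 0.47 × 0.88 × 0.91 = 0.27851824
P(at least one) = 1 − 0.27851824 = 0.72148176

0.72148176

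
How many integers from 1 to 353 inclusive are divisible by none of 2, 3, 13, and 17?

103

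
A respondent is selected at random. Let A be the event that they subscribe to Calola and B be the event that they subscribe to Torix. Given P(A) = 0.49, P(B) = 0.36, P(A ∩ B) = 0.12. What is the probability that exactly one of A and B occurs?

Using the inclusion–exclusion count for exactly one event:
P(exactly one) = 0.49 + 0.36 − 2·0.12 = 0.61

0.61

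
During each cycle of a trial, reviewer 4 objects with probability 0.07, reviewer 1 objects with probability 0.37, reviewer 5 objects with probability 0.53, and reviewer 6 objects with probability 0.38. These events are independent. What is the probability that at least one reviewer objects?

P(none) = (1 − 0.07) × (1 − 0.37) × (1 − 0.53) × (1 − 0.38) = 0.93 × 0.63 × 0.47 × 0.62 = 0.17073126
P(at least one) = 1 − 0.17073126 = 0.82926874

0.82926874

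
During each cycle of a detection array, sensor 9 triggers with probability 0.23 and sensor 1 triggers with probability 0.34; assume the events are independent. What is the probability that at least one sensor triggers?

P(none) = (1 − 0.23) × (1 − 0.34) = 0.77 × 0.66 = 0.5082
P(at least one) = 1 − 0.5082 = 0.4918

0.4918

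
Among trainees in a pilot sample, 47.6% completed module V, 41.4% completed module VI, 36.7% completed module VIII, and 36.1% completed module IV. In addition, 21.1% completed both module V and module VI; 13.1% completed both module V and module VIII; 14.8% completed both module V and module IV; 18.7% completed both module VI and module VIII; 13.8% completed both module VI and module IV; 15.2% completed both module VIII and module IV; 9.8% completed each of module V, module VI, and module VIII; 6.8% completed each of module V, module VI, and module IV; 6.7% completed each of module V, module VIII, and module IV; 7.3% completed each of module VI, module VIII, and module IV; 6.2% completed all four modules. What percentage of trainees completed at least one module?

Inclusion–exclusion gives
P(≥1) = 47.6 + 41.4 + 36.7 + 36.1 − 21.1 − 13.1 − 14.8 − 18.7 − 13.8 − 15.2 + 9.8 + 6.8 + 6.7 + 7.3 − 6.2 = 89.5%

89.5%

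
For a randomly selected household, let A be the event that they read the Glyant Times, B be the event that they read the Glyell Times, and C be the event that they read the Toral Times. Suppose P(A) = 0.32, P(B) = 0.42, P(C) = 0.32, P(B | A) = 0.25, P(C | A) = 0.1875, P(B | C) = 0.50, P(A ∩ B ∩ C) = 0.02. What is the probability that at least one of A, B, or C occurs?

0.78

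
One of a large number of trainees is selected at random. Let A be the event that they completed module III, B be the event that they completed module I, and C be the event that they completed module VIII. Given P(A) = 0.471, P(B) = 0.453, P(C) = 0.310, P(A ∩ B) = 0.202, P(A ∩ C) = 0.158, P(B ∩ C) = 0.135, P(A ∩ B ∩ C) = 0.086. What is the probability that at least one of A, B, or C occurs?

0.825

By inclusion-exclusion,
P(A ∪ B ∪ C) = 0.471 + 0.453 + 0.310 − 0.202 − 0.158 − 0.135 + 0.086 = 0.825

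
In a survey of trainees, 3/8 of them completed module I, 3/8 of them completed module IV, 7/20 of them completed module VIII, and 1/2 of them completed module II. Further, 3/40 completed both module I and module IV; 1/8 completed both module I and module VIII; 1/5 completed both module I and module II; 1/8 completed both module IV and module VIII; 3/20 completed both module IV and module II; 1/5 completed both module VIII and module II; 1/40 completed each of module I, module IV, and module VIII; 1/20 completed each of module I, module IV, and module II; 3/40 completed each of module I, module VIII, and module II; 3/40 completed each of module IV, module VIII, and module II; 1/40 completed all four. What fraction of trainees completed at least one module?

37/40

P(≥1) = 3/8 + 3/8 + 7/20 + 1/2 − 3/40 − 1/8 − 1/5 − 1/8 − 3/20 − 1/5 + 1/40 + 1/20 + 3/40 + 3/40 − 1/40 = 37/40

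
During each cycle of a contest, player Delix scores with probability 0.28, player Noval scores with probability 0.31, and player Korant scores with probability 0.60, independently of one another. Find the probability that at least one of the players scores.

P(none) = (1 − 0.28) × (1 − 0.31) × (1 − 0.60) = 0.72 × 0.69 × 0.40 = 0.19872
P(at least one) = 1 − 0.19872 = 0.80128

0.80128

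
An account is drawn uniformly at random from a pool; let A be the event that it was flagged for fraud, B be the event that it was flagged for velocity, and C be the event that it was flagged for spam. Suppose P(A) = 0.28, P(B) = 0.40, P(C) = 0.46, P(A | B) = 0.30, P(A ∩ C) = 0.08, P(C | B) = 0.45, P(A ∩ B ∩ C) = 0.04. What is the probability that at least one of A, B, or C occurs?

P(A ∩ B) = P(B)·P(A|B) = 0.40 × 0.30 = 0.12
P(B ∩ C) = P(B)·P(C|B) = 0.40 × 0.45 = 0.18
Apply inclusion-exclusion:
P(A ∪ B ∪ C) = 0.28 + 0.40 + 0.46 − 0.12 − 0.08 − 0.18 + 0.04 = 0.80

0.80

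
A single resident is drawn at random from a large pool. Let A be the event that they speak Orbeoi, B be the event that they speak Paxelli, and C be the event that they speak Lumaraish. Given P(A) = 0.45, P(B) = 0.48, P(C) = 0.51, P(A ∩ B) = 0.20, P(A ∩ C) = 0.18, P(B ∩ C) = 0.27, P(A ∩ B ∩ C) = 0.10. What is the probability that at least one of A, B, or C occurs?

0.89

P(A ∪ B ∪ C) = 0.45 + 0.48 + 0.51 − 0.20 − 0.18 − 0.27 + 0.10 = 0.89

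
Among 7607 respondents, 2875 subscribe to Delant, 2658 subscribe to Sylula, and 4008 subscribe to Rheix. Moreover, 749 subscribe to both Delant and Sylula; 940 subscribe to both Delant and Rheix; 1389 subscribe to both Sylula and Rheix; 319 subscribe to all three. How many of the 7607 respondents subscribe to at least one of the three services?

By inclusion–exclusion:
N(≥1) = 2875 + 2658 + 4008 − 749 − 940 − 1389 + 319 = 6782

6782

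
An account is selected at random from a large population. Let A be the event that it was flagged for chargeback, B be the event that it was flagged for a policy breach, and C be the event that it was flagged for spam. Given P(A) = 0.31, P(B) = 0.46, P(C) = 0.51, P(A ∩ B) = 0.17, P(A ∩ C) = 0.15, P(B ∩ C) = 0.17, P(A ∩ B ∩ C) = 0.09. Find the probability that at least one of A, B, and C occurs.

By inclusion-exclusion,
P(A ∪ B ∪ C) = 0.31 + 0.46 + 0.51 − 0.17 − 0.15 − 0.17 + 0.09 = 0.88

0.88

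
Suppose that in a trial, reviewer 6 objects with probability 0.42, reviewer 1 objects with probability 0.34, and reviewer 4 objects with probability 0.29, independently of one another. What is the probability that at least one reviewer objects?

0.728212

P(none) = (1 − 0.42) × (1 − 0.34) × (1 − 0.29) = 0.58 × 0.66 × 0.71 = 0.271788
P(at least one) = 1 − 0.271788 = 0.728212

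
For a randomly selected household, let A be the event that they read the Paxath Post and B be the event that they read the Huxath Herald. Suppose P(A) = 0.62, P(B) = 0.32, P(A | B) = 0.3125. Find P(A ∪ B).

P(A ∩ B) = P(B)·P(A|B) = 0.32 × 0.3125 = 0.10
Using inclusion–exclusion:
P(A ∪ B) = 0.62 + 0.32 − 0.10 = 0.84

0.84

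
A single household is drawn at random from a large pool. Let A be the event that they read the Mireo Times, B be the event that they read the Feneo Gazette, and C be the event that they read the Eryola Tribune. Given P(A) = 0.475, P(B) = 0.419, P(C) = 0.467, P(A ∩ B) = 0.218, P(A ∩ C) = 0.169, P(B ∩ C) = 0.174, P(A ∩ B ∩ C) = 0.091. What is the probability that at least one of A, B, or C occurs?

By inclusion–exclusion:
P(A ∪ B ∪ C) = 0.475 + 0.419 + 0.467 − 0.218 − 0.169 − 0.174 + 0.091 = 0.891

0.891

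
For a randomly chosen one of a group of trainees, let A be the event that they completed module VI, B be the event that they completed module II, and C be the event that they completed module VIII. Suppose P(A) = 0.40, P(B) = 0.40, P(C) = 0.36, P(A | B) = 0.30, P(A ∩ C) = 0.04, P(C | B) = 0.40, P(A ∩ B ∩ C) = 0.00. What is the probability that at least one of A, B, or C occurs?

P(A ∩ B) = P(B)·P(A|B) = 0.40 × 0.30 = 0.12
P(B ∩ C) = P(B)·P(C|B) = 0.40 × 0.40 = 0.16
By inclusion-exclusion,
P(A ∪ B ∪ C) = 0.40 + 0.40 + 0.36 − 0.12 − 0.04 − 0.16 + 0.00 = 0.84

0.84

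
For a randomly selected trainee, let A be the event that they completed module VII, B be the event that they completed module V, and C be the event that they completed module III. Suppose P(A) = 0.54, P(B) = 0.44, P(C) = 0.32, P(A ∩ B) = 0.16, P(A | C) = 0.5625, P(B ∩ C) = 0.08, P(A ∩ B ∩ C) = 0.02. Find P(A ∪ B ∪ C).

0.90

P(A ∩ C) = P(C)·P(A|C) = 0.32 × 0.5625 = 0.18
P(A ∪ B ∪ C) = 0.54 + 0.44 + 0.32 − 0.16 − 0.18 − 0.08 + 0.02 = 0.90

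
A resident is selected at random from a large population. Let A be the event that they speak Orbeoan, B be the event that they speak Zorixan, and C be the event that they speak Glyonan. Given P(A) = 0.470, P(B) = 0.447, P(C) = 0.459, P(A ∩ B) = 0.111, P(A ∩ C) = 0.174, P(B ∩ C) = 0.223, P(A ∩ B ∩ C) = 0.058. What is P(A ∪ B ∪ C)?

Apply inclusion-exclusion:
P(A ∪ B ∪ C) = 0.470 + 0.447 + 0.459 − 0.111 − 0.174 − 0.223 + 0.058 = 0.926

0.926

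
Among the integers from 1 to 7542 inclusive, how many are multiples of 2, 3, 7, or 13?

3771 + 2514 + 1077 + 580 − 1257 − 538 − 290 − 359 − 193 − 82 + 179 + 96 + 41 + 27 − 13 = 5553

5553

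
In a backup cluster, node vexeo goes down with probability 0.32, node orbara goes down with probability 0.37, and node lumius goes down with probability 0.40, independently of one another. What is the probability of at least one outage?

0.74296

P(none) = (1 − 0.32) × (1 − 0.37) × (1 − 0.40) = 0.68 × 0.63 × 0.60 = 0.25704
P(at least one) = 1 − 0.25704 = 0.74296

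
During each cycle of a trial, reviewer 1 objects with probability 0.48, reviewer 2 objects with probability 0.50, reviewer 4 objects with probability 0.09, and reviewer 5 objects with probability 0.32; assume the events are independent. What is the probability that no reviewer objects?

Since the events are independent, P(none) is the product of the individual non-occurrence probabilities.
P(none) = (1 − 0.48) × (1 − 0.50) × (1 − 0.09) × (1 − 0.32) = 0.52 × 0.50 × 0.91 × 0.68 = 0.160888

0.160888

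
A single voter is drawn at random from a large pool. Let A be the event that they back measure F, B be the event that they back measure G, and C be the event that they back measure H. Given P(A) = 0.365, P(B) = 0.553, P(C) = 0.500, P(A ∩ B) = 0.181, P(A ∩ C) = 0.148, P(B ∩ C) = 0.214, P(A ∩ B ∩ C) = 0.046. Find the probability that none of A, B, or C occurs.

Inclusion–exclusion gives
P(A ∪ B ∪ C) = 0.365 + 0.553 + 0.500 − 0.181 − 0.148 − 0.214 + 0.046 = 0.921
P(none) = 1 − 0.921 = 0.079

0.079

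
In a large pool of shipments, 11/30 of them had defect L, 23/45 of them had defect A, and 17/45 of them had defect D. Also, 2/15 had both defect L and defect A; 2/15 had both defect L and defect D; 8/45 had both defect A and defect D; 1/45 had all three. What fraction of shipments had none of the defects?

By inclusion–exclusion:
P(at least one) = 11/30 + 23/45 + 17/45 − 2/15 − 2/15 − 8/45 + 1/45 = 5/6
P(none) = 1 − 5/6 = 1/6

1/6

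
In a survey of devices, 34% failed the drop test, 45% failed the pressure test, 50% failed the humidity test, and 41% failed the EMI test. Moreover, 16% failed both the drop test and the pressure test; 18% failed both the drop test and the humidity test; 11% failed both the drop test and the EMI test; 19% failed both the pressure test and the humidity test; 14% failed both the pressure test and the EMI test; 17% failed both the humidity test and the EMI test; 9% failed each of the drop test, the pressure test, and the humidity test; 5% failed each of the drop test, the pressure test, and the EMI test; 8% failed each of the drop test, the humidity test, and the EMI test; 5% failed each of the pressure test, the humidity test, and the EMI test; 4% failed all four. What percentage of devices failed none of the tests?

P(≥1) = 34 + 45 + 50 + 41 − 16 − 18 − 11 − 19 − 14 − 17 + 9 + 5 + 8 + 5 − 4 = 98%
P(none) = 100% − 98% = 2%

2%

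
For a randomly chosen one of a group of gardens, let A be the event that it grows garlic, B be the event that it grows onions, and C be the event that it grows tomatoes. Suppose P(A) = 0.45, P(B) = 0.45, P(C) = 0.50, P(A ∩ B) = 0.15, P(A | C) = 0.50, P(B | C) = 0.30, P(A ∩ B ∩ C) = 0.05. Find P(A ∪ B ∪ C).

0.90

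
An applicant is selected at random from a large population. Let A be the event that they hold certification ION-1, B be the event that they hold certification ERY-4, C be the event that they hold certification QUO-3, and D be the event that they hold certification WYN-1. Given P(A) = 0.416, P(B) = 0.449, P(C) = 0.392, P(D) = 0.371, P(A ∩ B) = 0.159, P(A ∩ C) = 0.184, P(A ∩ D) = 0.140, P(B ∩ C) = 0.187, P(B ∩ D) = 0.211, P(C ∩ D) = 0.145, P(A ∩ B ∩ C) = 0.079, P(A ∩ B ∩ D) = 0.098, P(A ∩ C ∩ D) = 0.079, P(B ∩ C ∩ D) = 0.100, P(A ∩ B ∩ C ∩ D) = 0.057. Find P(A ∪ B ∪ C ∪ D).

Using inclusion–exclusion:
P(A ∪ B ∪ C ∪ D) = 0.416 + 0.449 + 0.392 + 0.371 − 0.159 − 0.184 − 0.140 − 0.187 − 0.211 − 0.145 + 0.079 + 0.098 + 0.079 + 0.100 − 0.057 = 0.901

0.901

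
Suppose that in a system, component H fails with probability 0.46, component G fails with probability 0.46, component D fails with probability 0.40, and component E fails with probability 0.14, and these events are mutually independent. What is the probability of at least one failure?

0.8495344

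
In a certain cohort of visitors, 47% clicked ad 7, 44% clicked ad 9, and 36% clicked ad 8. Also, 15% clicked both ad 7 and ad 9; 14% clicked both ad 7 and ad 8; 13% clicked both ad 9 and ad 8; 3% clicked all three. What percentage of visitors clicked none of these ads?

P(≥1) = 47 + 44 + 36 − 15 − 14 − 13 + 3 = 88%
P(none) = 100% − 88% = 12%

12%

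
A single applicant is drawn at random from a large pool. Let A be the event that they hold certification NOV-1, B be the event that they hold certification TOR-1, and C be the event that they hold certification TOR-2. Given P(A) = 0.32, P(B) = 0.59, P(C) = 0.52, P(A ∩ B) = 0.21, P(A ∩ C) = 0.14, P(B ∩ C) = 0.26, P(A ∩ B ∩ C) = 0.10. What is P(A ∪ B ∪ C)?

0.92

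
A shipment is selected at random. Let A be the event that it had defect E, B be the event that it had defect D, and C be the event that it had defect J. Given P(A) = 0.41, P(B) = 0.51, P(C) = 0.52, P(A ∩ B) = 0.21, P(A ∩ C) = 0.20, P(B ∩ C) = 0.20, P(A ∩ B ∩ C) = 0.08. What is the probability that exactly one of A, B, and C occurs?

0.46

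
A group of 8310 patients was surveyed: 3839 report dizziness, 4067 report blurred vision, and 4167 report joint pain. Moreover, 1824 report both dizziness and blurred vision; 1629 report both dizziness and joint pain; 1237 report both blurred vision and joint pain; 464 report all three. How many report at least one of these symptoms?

7847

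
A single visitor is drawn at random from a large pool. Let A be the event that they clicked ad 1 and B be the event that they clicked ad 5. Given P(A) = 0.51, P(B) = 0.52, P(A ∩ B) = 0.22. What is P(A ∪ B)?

P(A ∪ B) = 0.51 + 0.52 − 0.22 = 0.81

0.81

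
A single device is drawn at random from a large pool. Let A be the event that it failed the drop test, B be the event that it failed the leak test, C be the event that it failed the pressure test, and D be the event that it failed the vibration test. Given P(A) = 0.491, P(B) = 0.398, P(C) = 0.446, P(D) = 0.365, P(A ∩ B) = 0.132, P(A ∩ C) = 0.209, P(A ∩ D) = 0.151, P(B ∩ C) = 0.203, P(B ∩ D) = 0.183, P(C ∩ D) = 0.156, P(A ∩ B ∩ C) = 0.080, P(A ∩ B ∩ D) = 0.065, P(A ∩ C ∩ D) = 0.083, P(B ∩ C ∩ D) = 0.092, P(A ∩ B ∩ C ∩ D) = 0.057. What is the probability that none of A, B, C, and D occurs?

Inclusion–exclusion gives
P(A ∪ B ∪ C ∪ D) = 0.491 + 0.398 + 0.446 + 0.365 − 0.132 − 0.209 − 0.151 − 0.203 − 0.183 − 0.156 + 0.080 + 0.065 + 0.083 + 0.092 − 0.057 = 0.929
P(none) = 1 − 0.929 = 0.071

0.071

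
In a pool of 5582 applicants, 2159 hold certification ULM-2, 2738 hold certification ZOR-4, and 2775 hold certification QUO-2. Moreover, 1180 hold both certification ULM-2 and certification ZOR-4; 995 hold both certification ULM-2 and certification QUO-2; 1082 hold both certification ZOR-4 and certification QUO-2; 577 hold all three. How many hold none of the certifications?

590

Apply inclusion-exclusion:
N(≥1) = 2159 + 2738 + 2775 − 1180 − 995 − 1082 + 577 = 4992
None: 5582 − 4992 = 590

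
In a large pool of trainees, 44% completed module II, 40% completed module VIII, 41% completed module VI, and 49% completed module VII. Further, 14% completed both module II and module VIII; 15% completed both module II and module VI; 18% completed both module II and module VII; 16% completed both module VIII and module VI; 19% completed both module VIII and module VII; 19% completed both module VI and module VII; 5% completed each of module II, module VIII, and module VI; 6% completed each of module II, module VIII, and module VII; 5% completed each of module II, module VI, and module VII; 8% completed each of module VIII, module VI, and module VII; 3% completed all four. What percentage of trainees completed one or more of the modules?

94%

Using inclusion–exclusion:
P(at least one) = 44 + 40 + 41 + 49 − 14 − 15 − 18 − 16 − 19 − 19 + 5 + 6 + 5 + 8 − 3 = 94%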